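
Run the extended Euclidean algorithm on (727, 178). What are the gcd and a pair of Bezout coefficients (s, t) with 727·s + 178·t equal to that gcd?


Euclidean algorithm on (727, 178) — divide until remainder is 0:
  727 = 4 · 178 + 15
  178 = 11 · 15 + 13
  15 = 1 · 13 + 2
  13 = 6 · 2 + 1
  2 = 2 · 1 + 0
gcd(727, 178) = 1.
Track Bezout coefficients alongside the remainders: start with r₀ = 727 = a·1 + b·0 (s = 1, t = 0) and r₁ = 178 = a·0 + b·1 (s = 0, t = 1); each new remainder r_{k+1} = r_{k-1} − q_k·r_k inherits s_{k+1} = s_{k-1} − q_k·s_k, t_{k+1} = t_{k-1} − q_k·t_k, so r_k = a·s_k + b·t_k at every step:
  q = 4: r = 15, s = 1 − 4·0 = 1, t = 0 − 4·1 = -4  (check: 727·1 + 178·(-4) = 15)
  q = 11: r = 13, s = 0 − 11·1 = -11, t = 1 − 11·(-4) = 45  (check: 727·(-11) + 178·45 = 13)
  q = 1: r = 2, s = 1 − 1·(-11) = 12, t = -4 − 1·45 = -49  (check: 727·12 + 178·(-49) = 2)
  q = 6: r = 1, s = -11 − 6·12 = -83, t = 45 − 6·(-49) = 339  (check: 727·(-83) + 178·339 = 1)
The row with r = 1 (the gcd) gives the Bezout coefficients s = -83, t = 339.
Result: 727 · (-83) + 178 · (339) = 1.

gcd(727, 178) = 1; s = -83, t = 339 (check: 727·(-83) + 178·339 = 1).


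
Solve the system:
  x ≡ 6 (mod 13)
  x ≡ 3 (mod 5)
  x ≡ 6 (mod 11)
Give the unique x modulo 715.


Moduli 13, 5, 11 are pairwise coprime; by CRT there is a unique solution modulo M = 13 · 5 · 11 = 715.
Solve pairwise, accumulating the modulus:
  Start with x ≡ 6 (mod 13).
  Combine with x ≡ 3 (mod 5): since gcd(13, 5) = 1, we get a unique residue mod 65.
    Write x = 6 + 13·t and substitute into x ≡ 3 (mod 5): 13·t ≡ 3 − 6 = -3 (mod 5).
    Reduce coefficients mod 5: 3·t ≡ 2 (mod 5).
    The inverse of 3 mod 5 is 2 (since 3·2 = 6 = 1·5 + 1), so t ≡ 2·2 = 4 ≡ 4 (mod 5).
    Then x = 6 + 13·4 = 58, valid modulo lcm(13, 5) = 65: x ≡ 58 (mod 65).
  Combine with x ≡ 6 (mod 11): since gcd(65, 11) = 1, we get a unique residue mod 715.
    Write x = 58 + 65·t and substitute into x ≡ 6 (mod 11): 65·t ≡ 6 − 58 = -52 (mod 11).
    Reduce coefficients mod 11: 10·t ≡ 3 (mod 11).
    The inverse of 10 mod 11 is 10 (since 10·10 = 100 = 9·11 + 1), so t ≡ 10·3 = 30 ≡ 8 (mod 11).
    Then x = 58 + 65·8 = 578, valid modulo lcm(65, 11) = 715: x ≡ 578 (mod 715).
Verify: 578 mod 13 = 6 ✓, 578 mod 5 = 3 ✓, 578 mod 11 = 6 ✓.

x ≡ 578 (mod 715).


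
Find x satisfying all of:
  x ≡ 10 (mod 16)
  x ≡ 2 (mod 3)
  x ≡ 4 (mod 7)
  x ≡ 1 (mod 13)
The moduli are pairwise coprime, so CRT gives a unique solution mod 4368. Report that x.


Product of moduli M = 16 · 3 · 7 · 13 = 4368.
Merge one congruence at a time:
  Start: x ≡ 10 (mod 16).
  Combine with x ≡ 2 (mod 3); new modulus lcm = 48.
    Write x = 10 + 16·t and substitute into x ≡ 2 (mod 3): 16·t ≡ 2 − 10 = -8 (mod 3).
    Reduce coefficients mod 3: 1·t ≡ 1 (mod 3).
    So t ≡ 1 (mod 3).
    Then x = 10 + 16·1 = 26, valid modulo lcm(16, 3) = 48: x ≡ 26 (mod 48).
  Combine with x ≡ 4 (mod 7); new modulus lcm = 336.
    Write x = 26 + 48·t and substitute into x ≡ 4 (mod 7): 48·t ≡ 4 − 26 = -22 (mod 7).
    Reduce coefficients mod 7: 6·t ≡ 6 (mod 7).
    The inverse of 6 mod 7 is 6 (since 6·6 = 36 = 5·7 + 1), so t ≡ 6·6 = 36 ≡ 1 (mod 7).
    Then x = 26 + 48·1 = 74, valid modulo lcm(48, 7) = 336: x ≡ 74 (mod 336).
  Combine with x ≡ 1 (mod 13); new modulus lcm = 4368.
    Write x = 74 + 336·t and substitute into x ≡ 1 (mod 13): 336·t ≡ 1 − 74 = -73 (mod 13).
    Reduce coefficients mod 13: 11·t ≡ 5 (mod 13).
    The inverse of 11 mod 13 is 6 (since 11·6 = 66 = 5·13 + 1), so t ≡ 6·5 = 30 ≡ 4 (mod 13).
    Then x = 74 + 336·4 = 1418, valid modulo lcm(336, 13) = 4368: x ≡ 1418 (mod 4368).
Verify against each original: 1418 mod 16 = 10, 1418 mod 3 = 2, 1418 mod 7 = 4, 1418 mod 13 = 1.

x ≡ 1418 (mod 4368).


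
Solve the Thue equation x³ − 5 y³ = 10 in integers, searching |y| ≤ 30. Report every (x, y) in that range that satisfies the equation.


The equation is x³ - 5y³ = 10. For fixed y, x³ = 5·y³ + 10, so a solution requires the RHS to be a perfect cube.
Strategy: iterate y from -30 to 30, compute RHS = 5·y³ + 10, and check whether it is a (positive or negative) perfect cube.
Check small values of y:
  y = 0: RHS = 10 is not a perfect cube.
  y = 1: RHS = 15 is not a perfect cube.
  y = -1: RHS = 5 is not a perfect cube.
  y = 2: RHS = 50 is not a perfect cube.
  y = -2: RHS = -30 is not a perfect cube.
  y = 3: RHS = 145 is not a perfect cube.
  y = -3: RHS = -125 = (-5)³ ⇒ x = -5 works.
Continuing the search up to |y| = 30 finds no further solutions beyond those listed.
Collected solutions: (-5, -3).

Solutions (with |y| ≤ 30): (-5, -3).


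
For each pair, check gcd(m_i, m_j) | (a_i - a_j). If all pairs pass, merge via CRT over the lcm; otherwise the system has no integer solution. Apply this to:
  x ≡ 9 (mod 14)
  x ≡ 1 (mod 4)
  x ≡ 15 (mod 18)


Moduli 14, 4, 18 are not pairwise coprime, so CRT works modulo lcm(m_i) when all pairwise compatibility conditions hold.
Pairwise compatibility: gcd(m_i, m_j) must divide a_i - a_j for every pair.
Merge one congruence at a time:
  Start: x ≡ 9 (mod 14).
  Combine with x ≡ 1 (mod 4): gcd(14, 4) = 2; 1 - 9 = -8, which IS divisible by 2, so compatible.
    Write x = 9 + 14·t and substitute into x ≡ 1 (mod 4): 14·t ≡ 1 − 9 = -8 (mod 4).
    Divide the congruence (and modulus) by g = 2: 7·t ≡ -4 (mod 2).
    Reduce coefficients mod 2: 1·t ≡ 0 (mod 2).
    So t ≡ 0 (mod 2).
    Then x = 9 + 14·0 = 9, valid modulo lcm(14, 4) = 28: x ≡ 9 (mod 28).
  Combine with x ≡ 15 (mod 18): gcd(28, 18) = 2; 15 - 9 = 6, which IS divisible by 2, so compatible.
    Write x = 9 + 28·t and substitute into x ≡ 15 (mod 18): 28·t ≡ 15 − 9 = 6 (mod 18).
    Divide the congruence (and modulus) by g = 2: 14·t ≡ 3 (mod 9).
    Reduce coefficients mod 9: 5·t ≡ 3 (mod 9).
    The inverse of 5 mod 9 is 2 (since 5·2 = 10 = 1·9 + 1), so t ≡ 2·3 = 6 ≡ 6 (mod 9).
    Then x = 9 + 28·6 = 177, valid modulo lcm(28, 18) = 252: x ≡ 177 (mod 252).
Verify: 177 mod 14 = 9, 177 mod 4 = 1, 177 mod 18 = 15.

x ≡ 177 (mod 252).


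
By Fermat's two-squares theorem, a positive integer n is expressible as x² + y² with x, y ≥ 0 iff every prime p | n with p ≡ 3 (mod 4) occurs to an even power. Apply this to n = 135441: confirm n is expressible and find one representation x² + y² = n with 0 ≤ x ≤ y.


Step 1: Factor n = 135441 = 3^2 · 101 · 149.
Step 2: Check the mod-4 condition on each prime factor: 3 ≡ 3 (mod 4), exponent 2 (must be even); 101 ≡ 1 (mod 4), exponent 1; 149 ≡ 1 (mod 4), exponent 1.
All primes ≡ 3 (mod 4) appear to even exponent (or don't appear), so by the two-squares theorem n IS expressible as a sum of two squares.
Step 3: Build a representation. Group n = k² · m with k = 3 and m = 101 · 149 = 15049 (a product of primes ≡ 1 (mod 4)); a representation of m scales to one of n via (k·x)² + (k·y)² = k²(x² + y²). Each prime p ≡ 1 (mod 4) is itself a sum of two squares; find a² by testing p − a² for a perfect square:
  101: 101 − 1² = 100 = 10² ⇒ 101 = 1² + 10².
  149: 149 − 1² = 148, 149 − 2² = 145, 149 − 3² = 140, 149 − 4² = 133, 149 − 5² = 124, 149 − 6² = 113, 149 − 7² = 100 = 10² ⇒ 149 = 7² + 10².
  Combine using the Brahmagupta–Fibonacci identity (a² + b²)(c² + d²) = (ac − bd)² + (ad + bc)² = (ac + bd)² + (ad − bc)²:
  101 · 149 = 15049: from (1² + 10²)(7² + 10²), take (1·7 − 10·10, 1·10 + 10·7) = (7 − 100, 10 + 70) = (-93, 80); dropping signs (only squares matter) gives (93, 80); check 93² + 80² = 8649 + 6400 = 15049 ✓.
  Scale by k = 3: (3·93, 3·80) = (279, 240).
Step 4: Order so x ≤ y and verify: 240² + 279² = 57600 + 77841 = 135441 = n. ✓

n = 135441 = 240² + 279² (one valid representation with x ≤ y).


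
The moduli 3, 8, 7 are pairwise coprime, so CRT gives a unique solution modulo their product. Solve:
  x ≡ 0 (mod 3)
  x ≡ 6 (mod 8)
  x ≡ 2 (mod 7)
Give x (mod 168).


Moduli 3, 8, 7 are pairwise coprime; by CRT there is a unique solution modulo M = 3 · 8 · 7 = 168.
Solve pairwise, accumulating the modulus:
  Start with x ≡ 0 (mod 3).
  Combine with x ≡ 6 (mod 8): since gcd(3, 8) = 1, we get a unique residue mod 24.
    Write x = 0 + 3·t and substitute into x ≡ 6 (mod 8): 3·t ≡ 6 − 0 = 6 (mod 8).
    The inverse of 3 mod 8 is 3 (since 3·3 = 9 = 1·8 + 1), so t ≡ 3·6 = 18 ≡ 2 (mod 8).
    Then x = 0 + 3·2 = 6, valid modulo lcm(3, 8) = 24: x ≡ 6 (mod 24).
  Combine with x ≡ 2 (mod 7): since gcd(24, 7) = 1, we get a unique residue mod 168.
    Write x = 6 + 24·t and substitute into x ≡ 2 (mod 7): 24·t ≡ 2 − 6 = -4 (mod 7).
    Reduce coefficients mod 7: 3·t ≡ 3 (mod 7).
    The inverse of 3 mod 7 is 5 (since 3·5 = 15 = 2·7 + 1), so t ≡ 5·3 = 15 ≡ 1 (mod 7).
    Then x = 6 + 24·1 = 30, valid modulo lcm(24, 7) = 168: x ≡ 30 (mod 168).
Verify: 30 mod 3 = 0 ✓, 30 mod 8 = 6 ✓, 30 mod 7 = 2 ✓.

x ≡ 30 (mod 168).


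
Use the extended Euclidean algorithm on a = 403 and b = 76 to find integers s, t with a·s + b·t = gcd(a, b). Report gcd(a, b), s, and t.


Euclidean algorithm on (403, 76) — divide until remainder is 0:
  403 = 5 · 76 + 23
  76 = 3 · 23 + 7
  23 = 3 · 7 + 2
  7 = 3 · 2 + 1
  2 = 2 · 1 + 0
gcd(403, 76) = 1.
Track Bezout coefficients alongside the remainders: start with r₀ = 403 = a·1 + b·0 (s = 1, t = 0) and r₁ = 76 = a·0 + b·1 (s = 0, t = 1); each new remainder r_{k+1} = r_{k-1} − q_k·r_k inherits s_{k+1} = s_{k-1} − q_k·s_k, t_{k+1} = t_{k-1} − q_k·t_k, so r_k = a·s_k + b·t_k at every step:
  q = 5: r = 23, s = 1 − 5·0 = 1, t = 0 − 5·1 = -5  (check: 403·1 + 76·(-5) = 23)
  q = 3: r = 7, s = 0 − 3·1 = -3, t = 1 − 3·(-5) = 16  (check: 403·(-3) + 76·16 = 7)
  q = 3: r = 2, s = 1 − 3·(-3) = 10, t = -5 − 3·16 = -53  (check: 403·10 + 76·(-53) = 2)
  q = 3: r = 1, s = -3 − 3·10 = -33, t = 16 − 3·(-53) = 175  (check: 403·(-33) + 76·175 = 1)
The row with r = 1 (the gcd) gives the Bezout coefficients s = -33, t = 175.
Result: 403 · (-33) + 76 · (175) = 1.

gcd(403, 76) = 1; s = -33, t = 175 (check: 403·(-33) + 76·175 = 1).


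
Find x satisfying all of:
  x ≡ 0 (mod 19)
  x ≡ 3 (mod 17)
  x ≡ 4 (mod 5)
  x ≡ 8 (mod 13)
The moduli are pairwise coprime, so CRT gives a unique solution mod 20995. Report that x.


Product of moduli M = 19 · 17 · 5 · 13 = 20995.
Merge one congruence at a time:
  Start: x ≡ 0 (mod 19).
  Combine with x ≡ 3 (mod 17); new modulus lcm = 323.
    Write x = 0 + 19·t and substitute into x ≡ 3 (mod 17): 19·t ≡ 3 − 0 = 3 (mod 17).
    Reduce coefficients mod 17: 2·t ≡ 3 (mod 17).
    The inverse of 2 mod 17 is 9 (since 2·9 = 18 = 1·17 + 1), so t ≡ 9·3 = 27 ≡ 10 (mod 17).
    Then x = 0 + 19·10 = 190, valid modulo lcm(19, 17) = 323: x ≡ 190 (mod 323).
  Combine with x ≡ 4 (mod 5); new modulus lcm = 1615.
    Write x = 190 + 323·t and substitute into x ≡ 4 (mod 5): 323·t ≡ 4 − 190 = -186 (mod 5).
    Reduce coefficients mod 5: 3·t ≡ 4 (mod 5).
    The inverse of 3 mod 5 is 2 (since 3·2 = 6 = 1·5 + 1), so t ≡ 2·4 = 8 ≡ 3 (mod 5).
    Then x = 190 + 323·3 = 1159, valid modulo lcm(323, 5) = 1615: x ≡ 1159 (mod 1615).
  Combine with x ≡ 8 (mod 13); new modulus lcm = 20995.
    Write x = 1159 + 1615·t and substitute into x ≡ 8 (mod 13): 1615·t ≡ 8 − 1159 = -1151 (mod 13).
    Reduce coefficients mod 13: 3·t ≡ 6 (mod 13).
    The inverse of 3 mod 13 is 9 (since 3·9 = 27 = 2·13 + 1), so t ≡ 9·6 = 54 ≡ 2 (mod 13).
    Then x = 1159 + 1615·2 = 4389, valid modulo lcm(1615, 13) = 20995: x ≡ 4389 (mod 20995).
Verify against each original: 4389 mod 19 = 0, 4389 mod 17 = 3, 4389 mod 5 = 4, 4389 mod 13 = 8.

x ≡ 4389 (mod 20995).


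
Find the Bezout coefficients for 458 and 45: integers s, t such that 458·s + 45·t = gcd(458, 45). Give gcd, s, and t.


Euclidean algorithm on (458, 45) — divide until remainder is 0:
  458 = 10 · 45 + 8
  45 = 5 · 8 + 5
  8 = 1 · 5 + 3
  5 = 1 · 3 + 2
  3 = 1 · 2 + 1
  2 = 2 · 1 + 0
gcd(458, 45) = 1.
Track Bezout coefficients alongside the remainders: start with r₀ = 458 = a·1 + b·0 (s = 1, t = 0) and r₁ = 45 = a·0 + b·1 (s = 0, t = 1); each new remainder r_{k+1} = r_{k-1} − q_k·r_k inherits s_{k+1} = s_{k-1} − q_k·s_k, t_{k+1} = t_{k-1} − q_k·t_k, so r_k = a·s_k + b·t_k at every step:
  q = 10: r = 8, s = 1 − 10·0 = 1, t = 0 − 10·1 = -10  (check: 458·1 + 45·(-10) = 8)
  q = 5: r = 5, s = 0 − 5·1 = -5, t = 1 − 5·(-10) = 51  (check: 458·(-5) + 45·51 = 5)
  q = 1: r = 3, s = 1 − 1·(-5) = 6, t = -10 − 1·51 = -61  (check: 458·6 + 45·(-61) = 3)
  q = 1: r = 2, s = -5 − 1·6 = -11, t = 51 − 1·(-61) = 112  (check: 458·(-11) + 45·112 = 2)
  q = 1: r = 1, s = 6 − 1·(-11) = 17, t = -61 − 1·112 = -173  (check: 458·17 + 45·(-173) = 1)
The row with r = 1 (the gcd) gives the Bezout coefficients s = 17, t = -173.
Result: 458 · (17) + 45 · (-173) = 1.

gcd(458, 45) = 1; s = 17, t = -173 (check: 458·17 + 45·(-173) = 1).


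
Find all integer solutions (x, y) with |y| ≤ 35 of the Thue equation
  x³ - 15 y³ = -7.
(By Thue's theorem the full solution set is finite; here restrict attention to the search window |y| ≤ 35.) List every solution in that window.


The equation is x³ - 15y³ = -7. For fixed y, x³ = 15·y³ − 7, so a solution requires the RHS to be a perfect cube.
Strategy: iterate y from -35 to 35, compute RHS = 15·y³ − 7, and check whether it is a (positive or negative) perfect cube.
Check small values of y:
  y = 0: RHS = -7 is not a perfect cube.
  y = 1: RHS = 8 = (2)³ ⇒ x = 2 works.
  y = -1: RHS = -22 is not a perfect cube.
  y = 2: RHS = 113 is not a perfect cube.
  y = -2: RHS = -127 is not a perfect cube.
  y = 3: RHS = 398 is not a perfect cube.
  y = -3: RHS = -412 is not a perfect cube.
Continuing the search up to |y| = 35 finds no further solutions beyond those listed.
Collected solutions: (2, 1).

Solutions (with |y| ≤ 35): (2, 1).


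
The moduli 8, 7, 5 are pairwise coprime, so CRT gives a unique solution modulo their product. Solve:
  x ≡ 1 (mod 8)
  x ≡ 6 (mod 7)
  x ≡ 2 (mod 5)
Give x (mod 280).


Moduli 8, 7, 5 are pairwise coprime; by CRT there is a unique solution modulo M = 8 · 7 · 5 = 280.
Solve pairwise, accumulating the modulus:
  Start with x ≡ 1 (mod 8).
  Combine with x ≡ 6 (mod 7): since gcd(8, 7) = 1, we get a unique residue mod 56.
    Write x = 1 + 8·t and substitute into x ≡ 6 (mod 7): 8·t ≡ 6 − 1 = 5 (mod 7).
    Reduce coefficients mod 7: 1·t ≡ 5 (mod 7).
    So t ≡ 5 (mod 7).
    Then x = 1 + 8·5 = 41, valid modulo lcm(8, 7) = 56: x ≡ 41 (mod 56).
  Combine with x ≡ 2 (mod 5): since gcd(56, 5) = 1, we get a unique residue mod 280.
    Write x = 41 + 56·t and substitute into x ≡ 2 (mod 5): 56·t ≡ 2 − 41 = -39 (mod 5).
    Reduce coefficients mod 5: 1·t ≡ 1 (mod 5).
    So t ≡ 1 (mod 5).
    Then x = 41 + 56·1 = 97, valid modulo lcm(56, 5) = 280: x ≡ 97 (mod 280).
Verify: 97 mod 8 = 1 ✓, 97 mod 7 = 6 ✓, 97 mod 5 = 2 ✓.

x ≡ 97 (mod 280).


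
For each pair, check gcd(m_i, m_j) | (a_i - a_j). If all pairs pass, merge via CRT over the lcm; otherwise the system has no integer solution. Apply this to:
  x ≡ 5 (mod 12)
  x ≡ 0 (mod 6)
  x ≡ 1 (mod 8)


Moduli 12, 6, 8 are not pairwise coprime, so CRT works modulo lcm(m_i) when all pairwise compatibility conditions hold.
Pairwise compatibility: gcd(m_i, m_j) must divide a_i - a_j for every pair.
Merge one congruence at a time:
  Start: x ≡ 5 (mod 12).
  Combine with x ≡ 0 (mod 6): gcd(12, 6) = 6, and 0 - 5 = -5 is NOT divisible by 6.
    ⇒ system is inconsistent (no integer solution).

No solution (the system is inconsistent).


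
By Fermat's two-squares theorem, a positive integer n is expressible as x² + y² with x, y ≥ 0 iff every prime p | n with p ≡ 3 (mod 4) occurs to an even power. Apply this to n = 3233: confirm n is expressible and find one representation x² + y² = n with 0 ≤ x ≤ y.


Step 1: Factor n = 3233 = 53 · 61.
Step 2: Check the mod-4 condition on each prime factor: 53 ≡ 1 (mod 4), exponent 1; 61 ≡ 1 (mod 4), exponent 1.
All primes ≡ 3 (mod 4) appear to even exponent (or don't appear), so by the two-squares theorem n IS expressible as a sum of two squares.
Step 3: Build a representation. Here n = 53 · 61 is a product of primes ≡ 1 (mod 4). Each prime p ≡ 1 (mod 4) is itself a sum of two squares; find a² by testing p − a² for a perfect square:
  53: 53 − 1² = 52, 53 − 2² = 49 = 7² ⇒ 53 = 2² + 7².
  61: 61 − 1² = 60, 61 − 2² = 57, 61 − 3² = 52, 61 − 4² = 45, 61 − 5² = 36 = 6² ⇒ 61 = 5² + 6².
  Combine using the Brahmagupta–Fibonacci identity (a² + b²)(c² + d²) = (ac − bd)² + (ad + bc)² = (ac + bd)² + (ad − bc)²:
  53 · 61 = 3233: from (2² + 7²)(5² + 6²), take (2·5 − 7·6, 2·6 + 7·5) = (10 − 42, 12 + 35) = (-32, 47); dropping signs (only squares matter) gives (32, 47); check 32² + 47² = 1024 + 2209 = 3233 ✓.
Step 4: Order so x ≤ y and verify: 32² + 47² = 1024 + 2209 = 3233 = n. ✓

n = 3233 = 32² + 47² (one valid representation with x ≤ y).


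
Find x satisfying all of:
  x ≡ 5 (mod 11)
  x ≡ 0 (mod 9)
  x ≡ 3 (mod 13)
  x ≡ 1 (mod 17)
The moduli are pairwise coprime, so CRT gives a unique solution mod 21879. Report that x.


Product of moduli M = 11 · 9 · 13 · 17 = 21879.
Merge one congruence at a time:
  Start: x ≡ 5 (mod 11).
  Combine with x ≡ 0 (mod 9); new modulus lcm = 99.
    Write x = 5 + 11·t and substitute into x ≡ 0 (mod 9): 11·t ≡ 0 − 5 = -5 (mod 9).
    Reduce coefficients mod 9: 2·t ≡ 4 (mod 9).
    The inverse of 2 mod 9 is 5 (since 2·5 = 10 = 1·9 + 1), so t ≡ 5·4 = 20 ≡ 2 (mod 9).
    Then x = 5 + 11·2 = 27, valid modulo lcm(11, 9) = 99: x ≡ 27 (mod 99).
  Combine with x ≡ 3 (mod 13); new modulus lcm = 1287.
    Write x = 27 + 99·t and substitute into x ≡ 3 (mod 13): 99·t ≡ 3 − 27 = -24 (mod 13).
    Reduce coefficients mod 13: 8·t ≡ 2 (mod 13).
    The inverse of 8 mod 13 is 5 (since 8·5 = 40 = 3·13 + 1), so t ≡ 5·2 = 10 ≡ 10 (mod 13).
    Then x = 27 + 99·10 = 1017, valid modulo lcm(99, 13) = 1287: x ≡ 1017 (mod 1287).
  Combine with x ≡ 1 (mod 17); new modulus lcm = 21879.
    Write x = 1017 + 1287·t and substitute into x ≡ 1 (mod 17): 1287·t ≡ 1 − 1017 = -1016 (mod 17).
    Reduce coefficients mod 17: 12·t ≡ 4 (mod 17).
    The inverse of 12 mod 17 is 10 (since 12·10 = 120 = 7·17 + 1), so t ≡ 10·4 = 40 ≡ 6 (mod 17).
    Then x = 1017 + 1287·6 = 8739, valid modulo lcm(1287, 17) = 21879: x ≡ 8739 (mod 21879).
Verify against each original: 8739 mod 11 = 5, 8739 mod 9 = 0, 8739 mod 13 = 3, 8739 mod 17 = 1.

x ≡ 8739 (mod 21879).


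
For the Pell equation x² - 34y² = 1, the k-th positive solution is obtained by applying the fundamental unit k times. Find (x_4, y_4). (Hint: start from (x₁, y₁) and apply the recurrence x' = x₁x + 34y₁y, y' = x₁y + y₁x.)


Step 1: Find the fundamental solution (x₁, y₁) of x² - 34y² = 1.
  Expand √34 as a continued fraction. a₀ = ⌊√34⌋ = 5; iterate m_{k+1} = d_k·a_k − m_k, d_{k+1} = (34 − m_{k+1}²)/d_k, a_{k+1} = ⌊(a₀ + m_{k+1})/d_{k+1}⌋ (starting m₀ = 0, d₀ = 1), with convergents p_k = a_k·p_{k-1} + p_{k-2}, q_k = a_k·q_{k-1} + q_{k-2} (p₋₁ = 1, q₋₁ = 0):
  k = 0: a₀ = 5; p₀/q₀ = 5/1; p₀² − 34·q₀² = 25 − 34 = -9.
  k = 1: m = 5, d = 9, a = ⌊(5 + 5)/9⌋ = 1; p/q = (1·5 + 1)/(1·1 + 0) = 6/1; p² − 34·q² = 36 − 34 = 2.
  k = 2: m = 4, d = 2, a = ⌊(5 + 4)/2⌋ = 4; p/q = (4·6 + 5)/(4·1 + 1) = 29/5; p² − 34·q² = 841 − 850 = -9.
  k = 3: m = 4, d = 9, a = ⌊(5 + 4)/9⌋ = 1; p/q = (1·29 + 6)/(1·5 + 1) = 35/6; p² − 34·q² = 1225 − 1224 = 1.
  The first convergent with p² − 34·q² = 1 gives the fundamental solution (x₁, y₁) = (35, 6).
Step 2: Apply the recurrence (x_{n+1}, y_{n+1}) = (x₁x_n + 34y₁y_n, x₁y_n + y₁x_n) repeatedly.
  From (x_1, y_1) = (35, 6): x_2 = 35·35 + 34·6·6 = 2449; y_2 = 35·6 + 6·35 = 420.
  From (x_2, y_2) = (2449, 420): x_3 = 35·2449 + 34·6·420 = 171395; y_3 = 35·420 + 6·2449 = 29394.
  From (x_3, y_3) = (171395, 29394): x_4 = 35·171395 + 34·6·29394 = 11995201; y_4 = 35·29394 + 6·171395 = 2057160.
Step 3: Verify x_4² - 34·y_4² = 143884847030401 - 143884847030400 = 1 (should be 1). ✓

(x_1, y_1) = (35, 6); (x_4, y_4) = (11995201, 2057160).


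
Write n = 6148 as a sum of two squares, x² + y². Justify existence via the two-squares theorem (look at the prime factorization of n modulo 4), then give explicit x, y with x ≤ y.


Step 1: Factor n = 6148 = 2^2 · 29 · 53.
Step 2: Check the mod-4 condition on each prime factor: 2 = 2 (special); 29 ≡ 1 (mod 4), exponent 1; 53 ≡ 1 (mod 4), exponent 1.
All primes ≡ 3 (mod 4) appear to even exponent (or don't appear), so by the two-squares theorem n IS expressible as a sum of two squares.
Step 3: Build a representation. Group n = k² · m with k = 2 and m = 29 · 53 = 1537 (a product of primes ≡ 1 (mod 4)); a representation of m scales to one of n via (k·x)² + (k·y)² = k²(x² + y²). Each prime p ≡ 1 (mod 4) is itself a sum of two squares; find a² by testing p − a² for a perfect square:
  29: 29 − 1² = 28, 29 − 2² = 25 = 5² ⇒ 29 = 2² + 5².
  53: 53 − 1² = 52, 53 − 2² = 49 = 7² ⇒ 53 = 2² + 7².
  Combine using the Brahmagupta–Fibonacci identity (a² + b²)(c² + d²) = (ac − bd)² + (ad + bc)² = (ac + bd)² + (ad − bc)²:
  29 · 53 = 1537: from (2² + 5²)(2² + 7²), take (2·2 − 5·7, 2·7 + 5·2) = (4 − 35, 14 + 10) = (-31, 24); dropping signs (only squares matter) gives (31, 24); check 31² + 24² = 961 + 576 = 1537 ✓.
  Scale by k = 2: (2·31, 2·24) = (62, 48).
Step 4: Order so x ≤ y and verify: 48² + 62² = 2304 + 3844 = 6148 = n. ✓

n = 6148 = 48² + 62² (one valid representation with x ≤ y).


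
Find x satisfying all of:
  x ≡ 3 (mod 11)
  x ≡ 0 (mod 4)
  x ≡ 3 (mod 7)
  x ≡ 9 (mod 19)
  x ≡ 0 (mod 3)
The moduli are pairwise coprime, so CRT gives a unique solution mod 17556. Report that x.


Product of moduli M = 11 · 4 · 7 · 19 · 3 = 17556.
Merge one congruence at a time:
  Start: x ≡ 3 (mod 11).
  Combine with x ≡ 0 (mod 4); new modulus lcm = 44.
    Write x = 3 + 11·t and substitute into x ≡ 0 (mod 4): 11·t ≡ 0 − 3 = -3 (mod 4).
    Reduce coefficients mod 4: 3·t ≡ 1 (mod 4).
    The inverse of 3 mod 4 is 3 (since 3·3 = 9 = 2·4 + 1), so t ≡ 3·1 = 3 ≡ 3 (mod 4).
    Then x = 3 + 11·3 = 36, valid modulo lcm(11, 4) = 44: x ≡ 36 (mod 44).
  Combine with x ≡ 3 (mod 7); new modulus lcm = 308.
    Write x = 36 + 44·t and substitute into x ≡ 3 (mod 7): 44·t ≡ 3 − 36 = -33 (mod 7).
    Reduce coefficients mod 7: 2·t ≡ 2 (mod 7).
    The inverse of 2 mod 7 is 4 (since 2·4 = 8 = 1·7 + 1), so t ≡ 4·2 = 8 ≡ 1 (mod 7).
    Then x = 36 + 44·1 = 80, valid modulo lcm(44, 7) = 308: x ≡ 80 (mod 308).
  Combine with x ≡ 9 (mod 19); new modulus lcm = 5852.
    Write x = 80 + 308·t and substitute into x ≡ 9 (mod 19): 308·t ≡ 9 − 80 = -71 (mod 19).
    Reduce coefficients mod 19: 4·t ≡ 5 (mod 19).
    The inverse of 4 mod 19 is 5 (since 4·5 = 20 = 1·19 + 1), so t ≡ 5·5 = 25 ≡ 6 (mod 19).
    Then x = 80 + 308·6 = 1928, valid modulo lcm(308, 19) = 5852: x ≡ 1928 (mod 5852).
  Combine with x ≡ 0 (mod 3); new modulus lcm = 17556.
    Write x = 1928 + 5852·t and substitute into x ≡ 0 (mod 3): 5852·t ≡ 0 − 1928 = -1928 (mod 3).
    Reduce coefficients mod 3: 2·t ≡ 1 (mod 3).
    The inverse of 2 mod 3 is 2 (since 2·2 = 4 = 1·3 + 1), so t ≡ 2·1 = 2 ≡ 2 (mod 3).
    Then x = 1928 + 5852·2 = 13632, valid modulo lcm(5852, 3) = 17556: x ≡ 13632 (mod 17556).
Verify against each original: 13632 mod 11 = 3, 13632 mod 4 = 0, 13632 mod 7 = 3, 13632 mod 19 = 9, 13632 mod 3 = 0.

x ≡ 13632 (mod 17556).


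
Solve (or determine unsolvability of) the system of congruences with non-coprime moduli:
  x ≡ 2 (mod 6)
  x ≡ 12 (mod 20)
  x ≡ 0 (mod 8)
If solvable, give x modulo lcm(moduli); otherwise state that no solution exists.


Moduli 6, 20, 8 are not pairwise coprime, so CRT works modulo lcm(m_i) when all pairwise compatibility conditions hold.
Pairwise compatibility: gcd(m_i, m_j) must divide a_i - a_j for every pair.
Merge one congruence at a time:
  Start: x ≡ 2 (mod 6).
  Combine with x ≡ 12 (mod 20): gcd(6, 20) = 2; 12 - 2 = 10, which IS divisible by 2, so compatible.
    Write x = 2 + 6·t and substitute into x ≡ 12 (mod 20): 6·t ≡ 12 − 2 = 10 (mod 20).
    Divide the congruence (and modulus) by g = 2: 3·t ≡ 5 (mod 10).
    The inverse of 3 mod 10 is 7 (since 3·7 = 21 = 2·10 + 1), so t ≡ 7·5 = 35 ≡ 5 (mod 10).
    Then x = 2 + 6·5 = 32, valid modulo lcm(6, 20) = 60: x ≡ 32 (mod 60).
  Combine with x ≡ 0 (mod 8): gcd(60, 8) = 4; 0 - 32 = -32, which IS divisible by 4, so compatible.
    Write x = 32 + 60·t and substitute into x ≡ 0 (mod 8): 60·t ≡ 0 − 32 = -32 (mod 8).
    Divide the congruence (and modulus) by g = 4: 15·t ≡ -8 (mod 2).
    Reduce coefficients mod 2: 1·t ≡ 0 (mod 2).
    So t ≡ 0 (mod 2).
    Then x = 32 + 60·0 = 32, valid modulo lcm(60, 8) = 120: x ≡ 32 (mod 120).
Verify: 32 mod 6 = 2, 32 mod 20 = 12, 32 mod 8 = 0.

x ≡ 32 (mod 120).


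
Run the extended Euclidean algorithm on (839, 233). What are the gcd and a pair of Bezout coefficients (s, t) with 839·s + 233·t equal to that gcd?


Euclidean algorithm on (839, 233) — divide until remainder is 0:
  839 = 3 · 233 + 140
  233 = 1 · 140 + 93
  140 = 1 · 93 + 47
  93 = 1 · 47 + 46
  47 = 1 · 46 + 1
  46 = 46 · 1 + 0
gcd(839, 233) = 1.
Track Bezout coefficients alongside the remainders: start with r₀ = 839 = a·1 + b·0 (s = 1, t = 0) and r₁ = 233 = a·0 + b·1 (s = 0, t = 1); each new remainder r_{k+1} = r_{k-1} − q_k·r_k inherits s_{k+1} = s_{k-1} − q_k·s_k, t_{k+1} = t_{k-1} − q_k·t_k, so r_k = a·s_k + b·t_k at every step:
  q = 3: r = 140, s = 1 − 3·0 = 1, t = 0 − 3·1 = -3  (check: 839·1 + 233·(-3) = 140)
  q = 1: r = 93, s = 0 − 1·1 = -1, t = 1 − 1·(-3) = 4  (check: 839·(-1) + 233·4 = 93)
  q = 1: r = 47, s = 1 − 1·(-1) = 2, t = -3 − 1·4 = -7  (check: 839·2 + 233·(-7) = 47)
  q = 1: r = 46, s = -1 − 1·2 = -3, t = 4 − 1·(-7) = 11  (check: 839·(-3) + 233·11 = 46)
  q = 1: r = 1, s = 2 − 1·(-3) = 5, t = -7 − 1·11 = -18  (check: 839·5 + 233·(-18) = 1)
The row with r = 1 (the gcd) gives the Bezout coefficients s = 5, t = -18.
Result: 839 · (5) + 233 · (-18) = 1.

gcd(839, 233) = 1; s = 5, t = -18 (check: 839·5 + 233·(-18) = 1).


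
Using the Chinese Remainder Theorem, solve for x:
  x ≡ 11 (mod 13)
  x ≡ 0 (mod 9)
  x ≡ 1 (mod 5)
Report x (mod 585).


Moduli 13, 9, 5 are pairwise coprime; by CRT there is a unique solution modulo M = 13 · 9 · 5 = 585.
Solve pairwise, accumulating the modulus:
  Start with x ≡ 11 (mod 13).
  Combine with x ≡ 0 (mod 9): since gcd(13, 9) = 1, we get a unique residue mod 117.
    Write x = 11 + 13·t and substitute into x ≡ 0 (mod 9): 13·t ≡ 0 − 11 = -11 (mod 9).
    Reduce coefficients mod 9: 4·t ≡ 7 (mod 9).
    The inverse of 4 mod 9 is 7 (since 4·7 = 28 = 3·9 + 1), so t ≡ 7·7 = 49 ≡ 4 (mod 9).
    Then x = 11 + 13·4 = 63, valid modulo lcm(13, 9) = 117: x ≡ 63 (mod 117).
  Combine with x ≡ 1 (mod 5): since gcd(117, 5) = 1, we get a unique residue mod 585.
    Write x = 63 + 117·t and substitute into x ≡ 1 (mod 5): 117·t ≡ 1 − 63 = -62 (mod 5).
    Reduce coefficients mod 5: 2·t ≡ 3 (mod 5).
    The inverse of 2 mod 5 is 3 (since 2·3 = 6 = 1·5 + 1), so t ≡ 3·3 = 9 ≡ 4 (mod 5).
    Then x = 63 + 117·4 = 531, valid modulo lcm(117, 5) = 585: x ≡ 531 (mod 585).
Verify: 531 mod 13 = 11 ✓, 531 mod 9 = 0 ✓, 531 mod 5 = 1 ✓.

x ≡ 531 (mod 585).


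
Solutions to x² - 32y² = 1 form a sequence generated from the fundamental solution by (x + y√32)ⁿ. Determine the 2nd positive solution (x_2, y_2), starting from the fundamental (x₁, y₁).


Step 1: Find the fundamental solution (x₁, y₁) of x² - 32y² = 1.
  Expand √32 as a continued fraction. a₀ = ⌊√32⌋ = 5; iterate m_{k+1} = d_k·a_k − m_k, d_{k+1} = (32 − m_{k+1}²)/d_k, a_{k+1} = ⌊(a₀ + m_{k+1})/d_{k+1}⌋ (starting m₀ = 0, d₀ = 1), with convergents p_k = a_k·p_{k-1} + p_{k-2}, q_k = a_k·q_{k-1} + q_{k-2} (p₋₁ = 1, q₋₁ = 0):
  k = 0: a₀ = 5; p₀/q₀ = 5/1; p₀² − 32·q₀² = 25 − 32 = -7.
  k = 1: m = 5, d = 7, a = ⌊(5 + 5)/7⌋ = 1; p/q = (1·5 + 1)/(1·1 + 0) = 6/1; p² − 32·q² = 36 − 32 = 4.
  k = 2: m = 2, d = 4, a = ⌊(5 + 2)/4⌋ = 1; p/q = (1·6 + 5)/(1·1 + 1) = 11/2; p² − 32·q² = 121 − 128 = -7.
  k = 3: m = 2, d = 7, a = ⌊(5 + 2)/7⌋ = 1; p/q = (1·11 + 6)/(1·2 + 1) = 17/3; p² − 32·q² = 289 − 288 = 1.
  The first convergent with p² − 32·q² = 1 gives the fundamental solution (x₁, y₁) = (17, 3).
Step 2: Apply the recurrence (x_{n+1}, y_{n+1}) = (x₁x_n + 32y₁y_n, x₁y_n + y₁x_n) repeatedly.
  From (x_1, y_1) = (17, 3): x_2 = 17·17 + 32·3·3 = 577; y_2 = 17·3 + 3·17 = 102.
Step 3: Verify x_2² - 32·y_2² = 332929 - 332928 = 1 (should be 1). ✓

(x_1, y_1) = (17, 3); (x_2, y_2) = (577, 102).


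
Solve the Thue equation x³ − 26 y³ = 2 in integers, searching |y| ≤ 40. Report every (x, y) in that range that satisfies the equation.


The equation is x³ - 26y³ = 2. For fixed y, x³ = 26·y³ + 2, so a solution requires the RHS to be a perfect cube.
Strategy: iterate y from -40 to 40, compute RHS = 26·y³ + 2, and check whether it is a (positive or negative) perfect cube.
Check small values of y:
  y = 0: RHS = 2 is not a perfect cube.
  y = 1: RHS = 28 is not a perfect cube.
  y = -1: RHS = -24 is not a perfect cube.
  y = 2: RHS = 210 is not a perfect cube.
  y = -2: RHS = -206 is not a perfect cube.
  y = 3: RHS = 704 is not a perfect cube.
  y = -3: RHS = -700 is not a perfect cube.
Continuing the search up to |y| = 40 finds no solutions either.
No (x, y) in the scanned range satisfies the equation.

No integer solutions with |y| ≤ 40.


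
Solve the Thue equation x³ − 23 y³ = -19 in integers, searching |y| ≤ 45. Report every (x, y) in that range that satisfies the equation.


The equation is x³ - 23y³ = -19. For fixed y, x³ = 23·y³ − 19, so a solution requires the RHS to be a perfect cube.
Strategy: iterate y from -45 to 45, compute RHS = 23·y³ − 19, and check whether it is a (positive or negative) perfect cube.
Check small values of y:
  y = 0: RHS = -19 is not a perfect cube.
  y = 1: RHS = 4 is not a perfect cube.
  y = -1: RHS = -42 is not a perfect cube.
  y = 2: RHS = 165 is not a perfect cube.
  y = -2: RHS = -203 is not a perfect cube.
  y = 3: RHS = 602 is not a perfect cube.
  y = -3: RHS = -640 is not a perfect cube.
Continuing the search up to |y| = 45 finds no solutions either.
No (x, y) in the scanned range satisfies the equation.

No integer solutions with |y| ≤ 45.


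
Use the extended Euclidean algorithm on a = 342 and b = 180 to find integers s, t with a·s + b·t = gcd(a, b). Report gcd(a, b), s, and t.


Euclidean algorithm on (342, 180) — divide until remainder is 0:
  342 = 1 · 180 + 162
  180 = 1 · 162 + 18
  162 = 9 · 18 + 0
gcd(342, 180) = 18.
Track Bezout coefficients alongside the remainders: start with r₀ = 342 = a·1 + b·0 (s = 1, t = 0) and r₁ = 180 = a·0 + b·1 (s = 0, t = 1); each new remainder r_{k+1} = r_{k-1} − q_k·r_k inherits s_{k+1} = s_{k-1} − q_k·s_k, t_{k+1} = t_{k-1} − q_k·t_k, so r_k = a·s_k + b·t_k at every step:
  q = 1: r = 162, s = 1 − 1·0 = 1, t = 0 − 1·1 = -1  (check: 342·1 + 180·(-1) = 162)
  q = 1: r = 18, s = 0 − 1·1 = -1, t = 1 − 1·(-1) = 2  (check: 342·(-1) + 180·2 = 18)
The row with r = 18 (the gcd) gives the Bezout coefficients s = -1, t = 2.
Result: 342 · (-1) + 180 · (2) = 18.

gcd(342, 180) = 18; s = -1, t = 2 (check: 342·(-1) + 180·2 = 18).


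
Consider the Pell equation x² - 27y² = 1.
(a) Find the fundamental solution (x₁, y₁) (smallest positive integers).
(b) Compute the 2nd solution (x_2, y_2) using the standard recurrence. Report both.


Step 1: Find the fundamental solution (x₁, y₁) of x² - 27y² = 1.
  Expand √27 as a continued fraction. a₀ = ⌊√27⌋ = 5; iterate m_{k+1} = d_k·a_k − m_k, d_{k+1} = (27 − m_{k+1}²)/d_k, a_{k+1} = ⌊(a₀ + m_{k+1})/d_{k+1}⌋ (starting m₀ = 0, d₀ = 1), with convergents p_k = a_k·p_{k-1} + p_{k-2}, q_k = a_k·q_{k-1} + q_{k-2} (p₋₁ = 1, q₋₁ = 0):
  k = 0: a₀ = 5; p₀/q₀ = 5/1; p₀² − 27·q₀² = 25 − 27 = -2.
  k = 1: m = 5, d = 2, a = ⌊(5 + 5)/2⌋ = 5; p/q = (5·5 + 1)/(5·1 + 0) = 26/5; p² − 27·q² = 676 − 675 = 1.
  The first convergent with p² − 27·q² = 1 gives the fundamental solution (x₁, y₁) = (26, 5).
Step 2: Apply the recurrence (x_{n+1}, y_{n+1}) = (x₁x_n + 27y₁y_n, x₁y_n + y₁x_n) repeatedly.
  From (x_1, y_1) = (26, 5): x_2 = 26·26 + 27·5·5 = 1351; y_2 = 26·5 + 5·26 = 260.
Step 3: Verify x_2² - 27·y_2² = 1825201 - 1825200 = 1 (should be 1). ✓

(x_1, y_1) = (26, 5); (x_2, y_2) = (1351, 260).


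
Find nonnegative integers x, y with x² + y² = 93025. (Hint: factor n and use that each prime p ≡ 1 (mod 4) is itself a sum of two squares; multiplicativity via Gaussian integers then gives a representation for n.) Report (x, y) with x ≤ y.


Step 1: Factor n = 93025 = 5^2 · 61^2.
Step 2: Check the mod-4 condition on each prime factor: 5 ≡ 1 (mod 4), exponent 2; 61 ≡ 1 (mod 4), exponent 2.
All primes ≡ 3 (mod 4) appear to even exponent (or don't appear), so by the two-squares theorem n IS expressible as a sum of two squares.
Step 3: Build a representation. Group n = k² · m with k = 5 and m = 61 · 61 = 3721 (a product of primes ≡ 1 (mod 4)); a representation of m scales to one of n via (k·x)² + (k·y)² = k²(x² + y²). Each prime p ≡ 1 (mod 4) is itself a sum of two squares; find a² by testing p − a² for a perfect square:
  61: 61 − 1² = 60, 61 − 2² = 57, 61 − 3² = 52, 61 − 4² = 45, 61 − 5² = 36 = 6² ⇒ 61 = 5² + 6².
  Combine using the Brahmagupta–Fibonacci identity (a² + b²)(c² + d²) = (ac − bd)² + (ad + bc)² = (ac + bd)² + (ad − bc)²:
  61 · 61 = 3721: from (5² + 6²)(5² + 6²), take (5·5 − 6·6, 5·6 + 6·5) = (25 − 36, 30 + 30) = (-11, 60); dropping signs (only squares matter) gives (11, 60); check 11² + 60² = 121 + 3600 = 3721 ✓.
  Scale by k = 5: (5·11, 5·60) = (55, 300).
Step 4: Order so x ≤ y and verify: 55² + 300² = 3025 + 90000 = 93025 = n. ✓

n = 93025 = 55² + 300² (one valid representation with x ≤ y).


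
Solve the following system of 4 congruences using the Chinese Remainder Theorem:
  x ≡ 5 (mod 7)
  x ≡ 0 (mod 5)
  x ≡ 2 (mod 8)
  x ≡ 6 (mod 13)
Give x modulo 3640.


Product of moduli M = 7 · 5 · 8 · 13 = 3640.
Merge one congruence at a time:
  Start: x ≡ 5 (mod 7).
  Combine with x ≡ 0 (mod 5); new modulus lcm = 35.
    Write x = 5 + 7·t and substitute into x ≡ 0 (mod 5): 7·t ≡ 0 − 5 = -5 (mod 5).
    Reduce coefficients mod 5: 2·t ≡ 0 (mod 5).
    The inverse of 2 mod 5 is 3 (since 2·3 = 6 = 1·5 + 1), so t ≡ 3·0 = 0 ≡ 0 (mod 5).
    Then x = 5 + 7·0 = 5, valid modulo lcm(7, 5) = 35: x ≡ 5 (mod 35).
  Combine with x ≡ 2 (mod 8); new modulus lcm = 280.
    Write x = 5 + 35·t and substitute into x ≡ 2 (mod 8): 35·t ≡ 2 − 5 = -3 (mod 8).
    Reduce coefficients mod 8: 3·t ≡ 5 (mod 8).
    The inverse of 3 mod 8 is 3 (since 3·3 = 9 = 1·8 + 1), so t ≡ 3·5 = 15 ≡ 7 (mod 8).
    Then x = 5 + 35·7 = 250, valid modulo lcm(35, 8) = 280: x ≡ 250 (mod 280).
  Combine with x ≡ 6 (mod 13); new modulus lcm = 3640.
    Write x = 250 + 280·t and substitute into x ≡ 6 (mod 13): 280·t ≡ 6 − 250 = -244 (mod 13).
    Reduce coefficients mod 13: 7·t ≡ 3 (mod 13).
    The inverse of 7 mod 13 is 2 (since 7·2 = 14 = 1·13 + 1), so t ≡ 2·3 = 6 ≡ 6 (mod 13).
    Then x = 250 + 280·6 = 1930, valid modulo lcm(280, 13) = 3640: x ≡ 1930 (mod 3640).
Verify against each original: 1930 mod 7 = 5, 1930 mod 5 = 0, 1930 mod 8 = 2, 1930 mod 13 = 6.

x ≡ 1930 (mod 3640).


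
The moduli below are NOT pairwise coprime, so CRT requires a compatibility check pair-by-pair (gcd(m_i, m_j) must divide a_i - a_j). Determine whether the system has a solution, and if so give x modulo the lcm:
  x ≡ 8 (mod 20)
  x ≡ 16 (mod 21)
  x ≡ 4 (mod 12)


Moduli 20, 21, 12 are not pairwise coprime, so CRT works modulo lcm(m_i) when all pairwise compatibility conditions hold.
Pairwise compatibility: gcd(m_i, m_j) must divide a_i - a_j for every pair.
Merge one congruence at a time:
  Start: x ≡ 8 (mod 20).
  Combine with x ≡ 16 (mod 21): gcd(20, 21) = 1; 16 - 8 = 8, which IS divisible by 1, so compatible.
    Write x = 8 + 20·t and substitute into x ≡ 16 (mod 21): 20·t ≡ 16 − 8 = 8 (mod 21).
    The inverse of 20 mod 21 is 20 (since 20·20 = 400 = 19·21 + 1), so t ≡ 20·8 = 160 ≡ 13 (mod 21).
    Then x = 8 + 20·13 = 268, valid modulo lcm(20, 21) = 420: x ≡ 268 (mod 420).
  Combine with x ≡ 4 (mod 12): gcd(420, 12) = 12; 4 - 268 = -264, which IS divisible by 12, so compatible.
    Write x = 268 + 420·t and substitute into x ≡ 4 (mod 12): 420·t ≡ 4 − 268 = -264 (mod 12).
    Divide the congruence (and modulus) by g = 12: 35·t ≡ -22 (mod 1).
    Modulo 1 every t works; take t = 0.
    Then x = 268 + 420·0 = 268, valid modulo lcm(420, 12) = 420: x ≡ 268 (mod 420).
Verify: 268 mod 20 = 8, 268 mod 21 = 16, 268 mod 12 = 4.

x ≡ 268 (mod 420).


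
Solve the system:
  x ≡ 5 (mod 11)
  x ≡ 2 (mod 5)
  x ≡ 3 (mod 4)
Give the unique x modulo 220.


Moduli 11, 5, 4 are pairwise coprime; by CRT there is a unique solution modulo M = 11 · 5 · 4 = 220.
Solve pairwise, accumulating the modulus:
  Start with x ≡ 5 (mod 11).
  Combine with x ≡ 2 (mod 5): since gcd(11, 5) = 1, we get a unique residue mod 55.
    Write x = 5 + 11·t and substitute into x ≡ 2 (mod 5): 11·t ≡ 2 − 5 = -3 (mod 5).
    Reduce coefficients mod 5: 1·t ≡ 2 (mod 5).
    So t ≡ 2 (mod 5).
    Then x = 5 + 11·2 = 27, valid modulo lcm(11, 5) = 55: x ≡ 27 (mod 55).
  Combine with x ≡ 3 (mod 4): since gcd(55, 4) = 1, we get a unique residue mod 220.
    Write x = 27 + 55·t and substitute into x ≡ 3 (mod 4): 55·t ≡ 3 − 27 = -24 (mod 4).
    Reduce coefficients mod 4: 3·t ≡ 0 (mod 4).
    The inverse of 3 mod 4 is 3 (since 3·3 = 9 = 2·4 + 1), so t ≡ 3·0 = 0 ≡ 0 (mod 4).
    Then x = 27 + 55·0 = 27, valid modulo lcm(55, 4) = 220: x ≡ 27 (mod 220).
Verify: 27 mod 11 = 5 ✓, 27 mod 5 = 2 ✓, 27 mod 4 = 3 ✓.

x ≡ 27 (mod 220).


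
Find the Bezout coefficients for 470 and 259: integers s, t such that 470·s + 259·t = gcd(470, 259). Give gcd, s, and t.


Euclidean algorithm on (470, 259) — divide until remainder is 0:
  470 = 1 · 259 + 211
  259 = 1 · 211 + 48
  211 = 4 · 48 + 19
  48 = 2 · 19 + 10
  19 = 1 · 10 + 9
  10 = 1 · 9 + 1
  9 = 9 · 1 + 0
gcd(470, 259) = 1.
Track Bezout coefficients alongside the remainders: start with r₀ = 470 = a·1 + b·0 (s = 1, t = 0) and r₁ = 259 = a·0 + b·1 (s = 0, t = 1); each new remainder r_{k+1} = r_{k-1} − q_k·r_k inherits s_{k+1} = s_{k-1} − q_k·s_k, t_{k+1} = t_{k-1} − q_k·t_k, so r_k = a·s_k + b·t_k at every step:
  q = 1: r = 211, s = 1 − 1·0 = 1, t = 0 − 1·1 = -1  (check: 470·1 + 259·(-1) = 211)
  q = 1: r = 48, s = 0 − 1·1 = -1, t = 1 − 1·(-1) = 2  (check: 470·(-1) + 259·2 = 48)
  q = 4: r = 19, s = 1 − 4·(-1) = 5, t = -1 − 4·2 = -9  (check: 470·5 + 259·(-9) = 19)
  q = 2: r = 10, s = -1 − 2·5 = -11, t = 2 − 2·(-9) = 20  (check: 470·(-11) + 259·20 = 10)
  q = 1: r = 9, s = 5 − 1·(-11) = 16, t = -9 − 1·20 = -29  (check: 470·16 + 259·(-29) = 9)
  q = 1: r = 1, s = -11 − 1·16 = -27, t = 20 − 1·(-29) = 49  (check: 470·(-27) + 259·49 = 1)
The row with r = 1 (the gcd) gives the Bezout coefficients s = -27, t = 49.
Result: 470 · (-27) + 259 · (49) = 1.

gcd(470, 259) = 1; s = -27, t = 49 (check: 470·(-27) + 259·49 = 1).
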